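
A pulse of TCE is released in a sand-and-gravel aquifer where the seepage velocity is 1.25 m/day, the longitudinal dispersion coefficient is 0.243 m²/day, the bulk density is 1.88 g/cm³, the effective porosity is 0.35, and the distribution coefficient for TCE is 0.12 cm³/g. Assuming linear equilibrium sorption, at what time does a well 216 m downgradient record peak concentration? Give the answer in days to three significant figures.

Retardation factor R = 1 + ρ_b·K_d/n = 1 + 1.88 × 0.12/0.35 = 1.645.
Sorption retards both mechanisms: v_R = v/R = 0.7599 m/day, D_R = D/R = 0.1477 m²/day.
Peak time from v_R²t² + 2D_R t − x² = 0: t = (√(D_R² + v_R²x²) − D_R)/v_R².
√(D_R² + v_R²x²) = √(0.1477² + 0.7599² × 216²) = 164.1; v_R² = 0.5774.
t = (164.1 − 0.1477)/0.5774 = 284 days.

284 days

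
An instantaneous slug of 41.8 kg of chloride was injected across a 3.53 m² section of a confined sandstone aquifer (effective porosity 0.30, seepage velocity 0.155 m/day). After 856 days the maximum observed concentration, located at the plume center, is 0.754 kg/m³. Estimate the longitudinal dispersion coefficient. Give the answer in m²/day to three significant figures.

At the plume center C_max = M/(n_e·A·√(4πDt)), so D = M²/(4πt·(n_e·A·C_max)²).
n_e·A·C_max = 0.30 × 3.53 × 0.754 = 0.7985 kg/m.
D = 41.8²/(4π × 856 × 0.7985²) = 0.255 m²/day.

0.255 m²/day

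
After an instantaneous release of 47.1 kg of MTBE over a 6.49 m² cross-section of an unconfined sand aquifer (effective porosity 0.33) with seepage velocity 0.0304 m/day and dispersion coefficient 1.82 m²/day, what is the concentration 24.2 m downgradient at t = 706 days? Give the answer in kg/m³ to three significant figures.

0.173 kg/m³

For an instantaneous plane source, C(x,t) = M/(n_e·A·√(4πDt)) · exp(−(x−vt)²/(4Dt)), with n_e·A the pore (flow) area.
Plume center vt = 0.0304 × 706 = 21.4624 m, so the well at 24.2 m is 2.7376 m downgradient of the peak.
√(4πDt) = 127.1 m, giving peak height M/(n_e·A·√(4πDt)) = 47.1/(0.33 × 6.49 × 127.1) = 0.1730 kg/m³.
(x−vt)²/(4Dt) = (2.7376)²/(4 × 1.82 × 706) = 0.001458; exp(−0.001458) = 0.9985.
C = 0.1730 × 0.9985 = 0.173 kg/m³.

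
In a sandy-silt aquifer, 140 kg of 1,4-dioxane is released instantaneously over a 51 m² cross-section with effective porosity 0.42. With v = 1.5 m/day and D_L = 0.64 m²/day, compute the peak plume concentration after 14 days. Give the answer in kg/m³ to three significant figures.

0.616 kg/m³

The peak of an instantaneous 1D plume sits at x = vt; there the Gaussian factor is 1 and C_max = M/(n_e·A·√(4πDt)), where n_e·A is the pore area the mass is dissolved in.
√(4πDt) = √(4π × 0.64 × 14) = 10.61 m, so C_max = 140/(0.42 × 51 × 10.61) = 0.616 kg/m³.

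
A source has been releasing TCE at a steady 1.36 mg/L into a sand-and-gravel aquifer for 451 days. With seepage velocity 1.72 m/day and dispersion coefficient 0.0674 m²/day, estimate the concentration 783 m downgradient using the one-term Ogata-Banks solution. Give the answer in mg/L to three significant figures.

0.238 mg/L

For a continuous step input, C/C₀ ≈ ½·erfc((x−vt)/(2√(Dt))).
vt = 1.72 × 451 = 775.72 m and 2√(Dt) = 2√(0.0674 × 451) = 11.03 m.
Argument (x−vt)/(2√(Dt)) = (783 − 775.72)/11.03 = 0.6600; ½·erfc(0.6600) = 0.1753.
C = 1.36 × 0.1753 = 0.238 mg/L.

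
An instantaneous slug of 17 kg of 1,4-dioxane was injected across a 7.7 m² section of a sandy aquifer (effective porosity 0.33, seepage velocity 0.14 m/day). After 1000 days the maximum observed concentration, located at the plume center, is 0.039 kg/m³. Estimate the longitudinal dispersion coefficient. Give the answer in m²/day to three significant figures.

2.34 m²/day

At the plume center C_max = M/(n_e·A·√(4πDt)), so D = M²/(4πt·(n_e·A·C_max)²).
n_e·A·C_max = 0.33 × 7.7 × 0.039 = 0.09910 kg/m.
D = 17²/(4π × 1000 × 0.09910²) = 2.34 m²/day.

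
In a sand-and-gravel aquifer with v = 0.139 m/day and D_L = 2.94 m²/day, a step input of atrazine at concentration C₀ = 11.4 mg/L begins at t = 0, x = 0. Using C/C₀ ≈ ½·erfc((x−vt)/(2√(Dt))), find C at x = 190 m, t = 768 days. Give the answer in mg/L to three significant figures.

For a continuous step input, C/C₀ ≈ ½·erfc((x−vt)/(2√(Dt))).
vt = 0.139 × 768 = 106.752 m and 2√(Dt) = 2√(2.94 × 768) = 95.04 m.
Argument (x−vt)/(2√(Dt)) = (190 − 106.752)/95.04 = 0.8759; ½·erfc(0.8759) = 0.1077.
C = 11.4 × 0.1077 = 1.23 mg/L.

1.23 mg/L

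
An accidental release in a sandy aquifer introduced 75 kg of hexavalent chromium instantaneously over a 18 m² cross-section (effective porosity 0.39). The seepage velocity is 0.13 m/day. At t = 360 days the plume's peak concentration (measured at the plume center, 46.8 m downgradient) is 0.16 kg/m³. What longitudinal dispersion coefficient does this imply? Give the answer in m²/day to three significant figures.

At the plume center C_max = M/(n_e·A·√(4πDt)), so D = M²/(4πt·(n_e·A·C_max)²).
n_e·A·C_max = 0.39 × 18 × 0.16 = 1.123 kg/m.
D = 75²/(4π × 360 × 1.123²) = 0.986 m²/day.

0.986 m²/day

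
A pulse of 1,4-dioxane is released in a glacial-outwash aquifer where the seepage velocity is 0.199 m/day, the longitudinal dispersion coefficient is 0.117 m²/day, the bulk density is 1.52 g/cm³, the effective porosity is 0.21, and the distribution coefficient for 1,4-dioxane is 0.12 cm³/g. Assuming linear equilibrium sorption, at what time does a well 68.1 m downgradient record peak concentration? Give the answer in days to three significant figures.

Retardation factor R = 1 + ρ_b·K_d/n = 1 + 1.52 × 0.12/0.21 = 1.869.
Sorption retards both mechanisms: v_R = v/R = 0.1065 m/day, D_R = D/R = 0.06260 m²/day.
Peak time from v_R²t² + 2D_R t − x² = 0: t = (√(D_R² + v_R²x²) − D_R)/v_R².
√(D_R² + v_R²x²) = √(0.06260² + 0.1065² × 68.1²) = 7.253; v_R² = 0.01134.
t = (7.253 − 0.06260)/0.01134 = 634 days.

634 days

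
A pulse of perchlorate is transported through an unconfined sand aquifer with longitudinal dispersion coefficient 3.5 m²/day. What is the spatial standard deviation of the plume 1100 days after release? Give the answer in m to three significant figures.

87.7 m

Dispersive spreading gives a Gaussian with σ² = 2Dt; advection only shifts the center.
σ = √(2 × 3.5 × 1100) = 87.7 m.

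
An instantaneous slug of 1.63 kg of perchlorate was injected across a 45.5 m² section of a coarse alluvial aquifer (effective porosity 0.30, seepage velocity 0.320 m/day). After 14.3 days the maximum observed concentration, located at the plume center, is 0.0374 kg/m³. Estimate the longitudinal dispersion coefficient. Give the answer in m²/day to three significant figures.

0.0567 m²/day

At the plume center C_max = M/(n_e·A·√(4πDt)), so D = M²/(4πt·(n_e·A·C_max)²).
n_e·A·C_max = 0.30 × 45.5 × 0.0374 = 0.5105 kg/m.
D = 1.63²/(4π × 14.3 × 0.5105²) = 0.0567 m²/day.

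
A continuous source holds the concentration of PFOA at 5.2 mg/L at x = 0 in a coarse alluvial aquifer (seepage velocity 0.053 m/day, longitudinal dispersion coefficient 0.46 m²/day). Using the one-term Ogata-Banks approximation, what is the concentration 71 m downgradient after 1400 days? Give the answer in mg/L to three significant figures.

2.78 mg/L

For a continuous step input, C/C₀ ≈ ½·erfc((x−vt)/(2√(Dt))).
vt = 0.053 × 1400 = 74.2 m and 2√(Dt) = 2√(0.46 × 1400) = 50.75 m.
Argument (x−vt)/(2√(Dt)) = (71 − 74.2)/50.75 = -0.06305; ½·erfc(-0.06305) = 0.5355.
C = 5.2 × 0.5355 = 2.78 mg/L.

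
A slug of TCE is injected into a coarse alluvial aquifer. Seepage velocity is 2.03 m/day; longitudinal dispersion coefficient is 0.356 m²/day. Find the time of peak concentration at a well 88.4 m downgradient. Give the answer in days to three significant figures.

For the 1D instantaneous-source solution, setting ∂C/∂t = 0 at fixed x gives v²t² + 2Dt − x² = 0, so t = (√(D² + v²x²) − D)/v².
√(D² + v²x²) = √(0.356² + 2.03² × 88.4²) = 179.5; v² = 4.1209.
t = (179.5 − 0.356)/4.1209 = 43.5 days (vs. the pure-advection estimate x/v = 43.5 d).

43.5 days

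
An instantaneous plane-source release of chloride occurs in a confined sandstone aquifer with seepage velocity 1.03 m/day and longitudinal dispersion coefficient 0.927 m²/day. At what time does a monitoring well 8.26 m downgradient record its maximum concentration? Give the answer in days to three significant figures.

For the 1D instantaneous-source solution, setting ∂C/∂t = 0 at fixed x gives v²t² + 2Dt − x² = 0, so t = (√(D² + v²x²) − D)/v².
√(D² + v²x²) = √(0.927² + 1.03² × 8.26²) = 8.558; v² = 1.0609.
t = (8.558 − 0.927)/1.0609 = 7.19 days (vs. the pure-advection estimate x/v = 8.02 d).

7.19 days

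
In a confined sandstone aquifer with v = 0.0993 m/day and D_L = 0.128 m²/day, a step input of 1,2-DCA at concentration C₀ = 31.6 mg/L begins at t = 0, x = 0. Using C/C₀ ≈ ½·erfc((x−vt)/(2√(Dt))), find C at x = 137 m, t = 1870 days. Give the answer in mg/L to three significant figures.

For a continuous step input, C/C₀ ≈ ½·erfc((x−vt)/(2√(Dt))).
vt = 0.0993 × 1870 = 185.691 m and 2√(Dt) = 2√(0.128 × 1870) = 30.94 m.
Argument (x−vt)/(2√(Dt)) = (137 − 185.691)/30.94 = -1.574; ½·erfc(-1.574) = 0.9870.
C = 31.6 × 0.9870 = 31.2 mg/L.

31.2 mg/L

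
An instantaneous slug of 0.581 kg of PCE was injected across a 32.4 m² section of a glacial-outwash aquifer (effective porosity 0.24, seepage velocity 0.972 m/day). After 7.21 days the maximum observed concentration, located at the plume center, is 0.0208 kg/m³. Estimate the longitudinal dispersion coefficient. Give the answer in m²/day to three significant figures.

At the plume center C_max = M/(n_e·A·√(4πDt)), so D = M²/(4πt·(n_e·A·C_max)²).
n_e·A·C_max = 0.24 × 32.4 × 0.0208 = 0.1617 kg/m.
D = 0.581²/(4π × 7.21 × 0.1617²) = 0.142 m²/day.

0.142 m²/day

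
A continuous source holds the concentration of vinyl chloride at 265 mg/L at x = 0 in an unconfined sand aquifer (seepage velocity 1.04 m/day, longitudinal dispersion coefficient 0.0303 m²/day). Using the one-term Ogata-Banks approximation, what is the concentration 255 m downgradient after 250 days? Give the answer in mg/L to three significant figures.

For a continuous step input, C/C₀ ≈ ½·erfc((x−vt)/(2√(Dt))).
vt = 1.04 × 250 = 260 m and 2√(Dt) = 2√(0.0303 × 250) = 5.505 m.
Argument (x−vt)/(2√(Dt)) = (255 − 260)/5.505 = -0.9083; ½·erfc(-0.9083) = 0.9005.
C = 265 × 0.9005 = 239 mg/L.

239 mg/L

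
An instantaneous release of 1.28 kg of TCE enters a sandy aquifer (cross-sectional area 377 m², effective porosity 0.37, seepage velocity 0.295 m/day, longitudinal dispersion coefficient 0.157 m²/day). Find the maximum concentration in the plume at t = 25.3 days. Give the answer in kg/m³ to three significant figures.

0.00130 kg/m³

The peak of an instantaneous 1D plume sits at x = vt; there the Gaussian factor is 1 and C_max = M/(n_e·A·√(4πDt)), where n_e·A is the pore area the mass is dissolved in.
√(4πDt) = √(4π × 0.157 × 25.3) = 7.065 m, so C_max = 1.28/(0.37 × 377 × 7.065) = 0.00130 kg/m³.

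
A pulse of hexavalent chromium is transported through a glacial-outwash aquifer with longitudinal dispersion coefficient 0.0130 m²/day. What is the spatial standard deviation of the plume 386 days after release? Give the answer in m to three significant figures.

3.17 m

Dispersive spreading gives a Gaussian with σ² = 2Dt; advection only shifts the center.
σ = √(2 × 0.0130 × 386) = 3.17 m.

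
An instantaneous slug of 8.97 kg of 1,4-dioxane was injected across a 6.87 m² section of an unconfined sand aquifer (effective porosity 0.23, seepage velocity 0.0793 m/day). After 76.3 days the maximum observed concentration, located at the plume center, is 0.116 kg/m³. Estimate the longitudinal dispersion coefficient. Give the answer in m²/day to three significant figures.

2.50 m²/day

At the plume center C_max = M/(n_e·A·√(4πDt)), so D = M²/(4πt·(n_e·A·C_max)²).
n_e·A·C_max = 0.23 × 6.87 × 0.116 = 0.1833 kg/m.
D = 8.97²/(4π × 76.3 × 0.1833²) = 2.50 m²/day.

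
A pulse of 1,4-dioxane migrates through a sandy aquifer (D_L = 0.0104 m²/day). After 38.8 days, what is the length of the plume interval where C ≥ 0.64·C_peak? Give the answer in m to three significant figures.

1.70 m

The plume is Gaussian with σ = √(2Dt) = √(2 × 0.0104 × 38.8) = 0.8984 m.
C/C_peak = exp(−Δx²/(2σ²)) = 0.64 ⇒ Δx = σ·√(−2 ln 0.64) = 0.8984 × 0.9448 = 0.8488 m.
Width = 2Δx = 1.70 m.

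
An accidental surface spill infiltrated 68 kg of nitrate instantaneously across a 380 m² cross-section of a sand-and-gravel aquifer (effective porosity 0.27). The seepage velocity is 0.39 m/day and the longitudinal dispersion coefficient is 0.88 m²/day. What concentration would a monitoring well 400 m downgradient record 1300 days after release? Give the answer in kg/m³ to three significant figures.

For an instantaneous plane source, C(x,t) = M/(n_e·A·√(4πDt)) · exp(−(x−vt)²/(4Dt)), with n_e·A the pore (flow) area.
Plume center vt = 0.39 × 1300 = 507 m, so the well at 400 m is 107 m upgradient of the peak.
√(4πDt) = 119.9 m, giving peak height M/(n_e·A·√(4πDt)) = 68/(0.27 × 380 × 119.9) = 0.005528 kg/m³.
(x−vt)²/(4Dt) = (-107)²/(4 × 0.88 × 1300) = 2.502; exp(−2.502) = 0.08192.
C = 0.005528 × 0.08192 = 0.000453 kg/m³.

0.000453 kg/m³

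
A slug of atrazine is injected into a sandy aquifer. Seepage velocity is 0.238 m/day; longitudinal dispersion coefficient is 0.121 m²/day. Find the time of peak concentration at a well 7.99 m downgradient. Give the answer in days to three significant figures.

31.5 days

For the 1D instantaneous-source solution, setting ∂C/∂t = 0 at fixed x gives v²t² + 2Dt − x² = 0, so t = (√(D² + v²x²) − D)/v².
√(D² + v²x²) = √(0.121² + 0.238² × 7.99²) = 1.905; v² = 0.056644.
t = (1.905 − 0.121)/0.056644 = 31.5 days (vs. the pure-advection estimate x/v = 33.6 d).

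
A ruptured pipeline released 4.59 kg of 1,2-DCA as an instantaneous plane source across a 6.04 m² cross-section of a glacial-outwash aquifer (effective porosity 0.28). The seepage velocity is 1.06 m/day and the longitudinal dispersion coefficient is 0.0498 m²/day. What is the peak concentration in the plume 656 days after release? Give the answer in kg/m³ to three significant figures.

0.134 kg/m³

The peak of an instantaneous 1D plume sits at x = vt; there the Gaussian factor is 1 and C_max = M/(n_e·A·√(4πDt)), where n_e·A is the pore area the mass is dissolved in.
√(4πDt) = √(4π × 0.0498 × 656) = 20.26 m, so C_max = 4.59/(0.28 × 6.04 × 20.26) = 0.134 kg/m³.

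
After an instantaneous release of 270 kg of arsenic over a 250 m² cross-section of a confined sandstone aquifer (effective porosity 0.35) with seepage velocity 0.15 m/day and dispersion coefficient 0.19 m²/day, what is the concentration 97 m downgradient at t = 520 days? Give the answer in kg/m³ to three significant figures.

0.0351 kg/m³

For an instantaneous plane source, C(x,t) = M/(n_e·A·√(4πDt)) · exp(−(x−vt)²/(4Dt)), with n_e·A the pore (flow) area.
Plume center vt = 0.15 × 520 = 78 m, so the well at 97 m is 19 m downgradient of the peak.
√(4πDt) = 35.24 m, giving peak height M/(n_e·A·√(4πDt)) = 270/(0.35 × 250 × 35.24) = 0.08756 kg/m³.
(x−vt)²/(4Dt) = (19)²/(4 × 0.19 × 520) = 0.9135; exp(−0.9135) = 0.4011.
C = 0.08756 × 0.4011 = 0.0351 kg/m³.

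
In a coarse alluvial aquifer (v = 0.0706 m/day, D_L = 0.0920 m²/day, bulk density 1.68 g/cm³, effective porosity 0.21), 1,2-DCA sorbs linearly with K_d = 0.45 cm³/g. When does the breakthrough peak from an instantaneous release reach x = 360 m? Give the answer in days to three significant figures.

Retardation factor R = 1 + ρ_b·K_d/n = 1 + 1.68 × 0.45/0.21 = 4.600.
Sorption retards both mechanisms: v_R = v/R = 0.01535 m/day, D_R = D/R = 0.02000 m²/day.
Peak time from v_R²t² + 2D_R t − x² = 0: t = (√(D_R² + v_R²x²) − D_R)/v_R².
√(D_R² + v_R²x²) = √(0.02000² + 0.01535² × 360²) = 5.526; v_R² = 0.0002356.
t = (5.526 − 0.02000)/0.0002356 = 23400 days.

23400 days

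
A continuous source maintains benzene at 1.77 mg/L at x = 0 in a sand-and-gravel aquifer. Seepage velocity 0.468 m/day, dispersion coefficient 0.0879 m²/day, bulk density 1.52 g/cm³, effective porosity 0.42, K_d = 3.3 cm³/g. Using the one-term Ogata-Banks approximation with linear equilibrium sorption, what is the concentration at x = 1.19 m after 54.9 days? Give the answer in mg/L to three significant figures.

1.45 mg/L

Retardation factor R = 1 + ρ_b·K_d/n = 1 + 1.52 × 3.3/0.42 = 12.94.
Sorption retards both mechanisms: v_R = v/R = 0.03617 m/day, D_R = D/R = 0.006793 m²/day.
v_R·t = 0.03617 × 54.9 = 1.985733 m; 2√(D_R t) = 1.221 m; argument = (1.19 − 1.985733)/1.221 = -0.6517.
C = C₀ × ½·erfc(-0.6517) = 1.77 × 0.8216 = 1.45 mg/L.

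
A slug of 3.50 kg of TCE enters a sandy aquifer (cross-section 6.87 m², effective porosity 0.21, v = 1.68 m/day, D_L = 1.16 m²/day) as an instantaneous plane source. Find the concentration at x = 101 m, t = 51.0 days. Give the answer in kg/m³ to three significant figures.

0.0330 kg/m³

For an instantaneous plane source, C(x,t) = M/(n_e·A·√(4πDt)) · exp(−(x−vt)²/(4Dt)), with n_e·A the pore (flow) area.
Plume center vt = 1.68 × 51.0 = 85.68 m, so the well at 101 m is 15.32 m downgradient of the peak.
√(4πDt) = 27.27 m, giving peak height M/(n_e·A·√(4πDt)) = 3.50/(0.21 × 6.87 × 27.27) = 0.08896 kg/m³.
(x−vt)²/(4Dt) = (15.32)²/(4 × 1.16 × 51.0) = 0.9918; exp(−0.9918) = 0.3709.
C = 0.08896 × 0.3709 = 0.0330 kg/m³.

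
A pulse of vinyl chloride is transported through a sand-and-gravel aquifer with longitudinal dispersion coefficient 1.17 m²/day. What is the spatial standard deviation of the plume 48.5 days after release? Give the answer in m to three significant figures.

Dispersive spreading gives a Gaussian with σ² = 2Dt; advection only shifts the center.
σ = √(2 × 1.17 × 48.5) = 10.7 m.

10.7 m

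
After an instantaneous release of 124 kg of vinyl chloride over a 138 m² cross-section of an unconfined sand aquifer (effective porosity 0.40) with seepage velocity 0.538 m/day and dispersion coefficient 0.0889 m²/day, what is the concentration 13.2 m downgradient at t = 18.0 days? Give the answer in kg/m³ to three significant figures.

0.0726 kg/m³

For an instantaneous plane source, C(x,t) = M/(n_e·A·√(4πDt)) · exp(−(x−vt)²/(4Dt)), with n_e·A the pore (flow) area.
Plume center vt = 0.538 × 18.0 = 9.684 m, so the well at 13.2 m is 3.516 m downgradient of the peak.
√(4πDt) = 4.484 m, giving peak height M/(n_e·A·√(4πDt)) = 124/(0.40 × 138 × 4.484) = 0.5010 kg/m³.
(x−vt)²/(4Dt) = (3.516)²/(4 × 0.0889 × 18.0) = 1.931; exp(−1.931) = 0.1450.
C = 0.5010 × 0.1450 = 0.0726 kg/m³.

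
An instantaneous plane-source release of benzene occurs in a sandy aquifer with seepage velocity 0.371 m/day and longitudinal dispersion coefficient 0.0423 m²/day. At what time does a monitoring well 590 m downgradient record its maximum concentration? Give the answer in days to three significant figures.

1590 days

For the 1D instantaneous-source solution, setting ∂C/∂t = 0 at fixed x gives v²t² + 2Dt − x² = 0, so t = (√(D² + v²x²) − D)/v².
√(D² + v²x²) = √(0.0423² + 0.371² × 590²) = 218.9; v² = 0.137641.
t = (218.9 − 0.0423)/0.137641 = 1590 days (vs. the pure-advection estimate x/v = 1590 d).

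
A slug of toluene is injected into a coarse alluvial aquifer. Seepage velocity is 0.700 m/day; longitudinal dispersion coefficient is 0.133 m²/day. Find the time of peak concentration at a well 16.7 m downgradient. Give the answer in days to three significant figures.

23.6 days

For the 1D instantaneous-source solution, setting ∂C/∂t = 0 at fixed x gives v²t² + 2Dt − x² = 0, so t = (√(D² + v²x²) − D)/v².
√(D² + v²x²) = √(0.133² + 0.700² × 16.7²) = 11.69; v² = 0.49.
t = (11.69 − 0.133)/0.49 = 23.6 days (vs. the pure-advection estimate x/v = 23.9 d).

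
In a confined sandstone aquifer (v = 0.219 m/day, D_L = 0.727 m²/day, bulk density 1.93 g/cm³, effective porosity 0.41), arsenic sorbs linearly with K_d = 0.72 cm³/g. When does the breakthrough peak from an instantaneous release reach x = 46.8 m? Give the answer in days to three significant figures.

874 days

Retardation factor R = 1 + ρ_b·K_d/n = 1 + 1.93 × 0.72/0.41 = 4.389.
Sorption retards both mechanisms: v_R = v/R = 0.04990 m/day, D_R = D/R = 0.1656 m²/day.
Peak time from v_R²t² + 2D_R t − x² = 0: t = (√(D_R² + v_R²x²) − D_R)/v_R².
√(D_R² + v_R²x²) = √(0.1656² + 0.04990² × 46.8²) = 2.341; v_R² = 0.002490.
t = (2.341 − 0.1656)/0.002490 = 874 days.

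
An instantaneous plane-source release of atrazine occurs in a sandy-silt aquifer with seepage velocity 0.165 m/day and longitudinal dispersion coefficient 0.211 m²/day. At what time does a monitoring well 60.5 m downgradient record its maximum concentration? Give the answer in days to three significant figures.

359 days

For the 1D instantaneous-source solution, setting ∂C/∂t = 0 at fixed x gives v²t² + 2Dt − x² = 0, so t = (√(D² + v²x²) − D)/v².
√(D² + v²x²) = √(0.211² + 0.165² × 60.5²) = 9.985; v² = 0.027225.
t = (9.985 − 0.211)/0.027225 = 359 days (vs. the pure-advection estimate x/v = 367 d).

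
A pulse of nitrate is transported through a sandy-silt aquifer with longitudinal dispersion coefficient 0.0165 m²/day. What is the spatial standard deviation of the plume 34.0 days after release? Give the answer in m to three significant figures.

1.06 m

Dispersive spreading gives a Gaussian with σ² = 2Dt; advection only shifts the center.
σ = √(2 × 0.0165 × 34.0) = 1.06 m.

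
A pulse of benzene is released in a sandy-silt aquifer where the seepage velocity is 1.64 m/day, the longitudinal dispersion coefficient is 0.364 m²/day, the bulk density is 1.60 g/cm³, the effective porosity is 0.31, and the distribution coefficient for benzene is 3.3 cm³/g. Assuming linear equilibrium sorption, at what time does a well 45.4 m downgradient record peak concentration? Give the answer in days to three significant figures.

Retardation factor R = 1 + ρ_b·K_d/n = 1 + 1.60 × 3.3/0.31 = 18.03.
Sorption retards both mechanisms: v_R = v/R = 0.09096 m/day, D_R = D/R = 0.02019 m²/day.
Peak time from v_R²t² + 2D_R t − x² = 0: t = (√(D_R² + v_R²x²) − D_R)/v_R².
√(D_R² + v_R²x²) = √(0.02019² + 0.09096² × 45.4²) = 4.130; v_R² = 0.008274.
t = (4.130 − 0.02019)/0.008274 = 497 days.

497 days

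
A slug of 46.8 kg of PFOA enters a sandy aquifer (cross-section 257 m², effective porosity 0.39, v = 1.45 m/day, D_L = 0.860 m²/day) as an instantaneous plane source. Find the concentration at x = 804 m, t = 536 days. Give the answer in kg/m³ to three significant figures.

0.00416 kg/m³

For an instantaneous plane source, C(x,t) = M/(n_e·A·√(4πDt)) · exp(−(x−vt)²/(4Dt)), with n_e·A the pore (flow) area.
Plume center vt = 1.45 × 536 = 777.2 m, so the well at 804 m is 26.8 m downgradient of the peak.
√(4πDt) = 76.11 m, giving peak height M/(n_e·A·√(4πDt)) = 46.8/(0.39 × 257 × 76.11) = 0.006135 kg/m³.
(x−vt)²/(4Dt) = (26.8)²/(4 × 0.860 × 536) = 0.3895; exp(−0.3895) = 0.6774.
C = 0.006135 × 0.6774 = 0.00416 kg/m³.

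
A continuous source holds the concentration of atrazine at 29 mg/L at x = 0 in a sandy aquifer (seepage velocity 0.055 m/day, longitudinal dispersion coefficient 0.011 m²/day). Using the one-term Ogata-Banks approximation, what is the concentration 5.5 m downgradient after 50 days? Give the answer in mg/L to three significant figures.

0.127 mg/L

For a continuous step input, C/C₀ ≈ ½·erfc((x−vt)/(2√(Dt))).
vt = 0.055 × 50 = 2.75 m and 2√(Dt) = 2√(0.011 × 50) = 1.483 m.
Argument (x−vt)/(2√(Dt)) = (5.5 − 2.75)/1.483 = 1.854; ½·erfc(1.854) = 0.004371.
C = 29 × 0.004371 = 0.127 mg/L.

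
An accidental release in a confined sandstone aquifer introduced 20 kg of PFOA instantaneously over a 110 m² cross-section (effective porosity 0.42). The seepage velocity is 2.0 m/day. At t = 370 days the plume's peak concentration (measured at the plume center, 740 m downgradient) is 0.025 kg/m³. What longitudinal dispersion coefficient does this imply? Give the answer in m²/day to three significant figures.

0.0645 m²/day

At the plume center C_max = M/(n_e·A·√(4πDt)), so D = M²/(4πt·(n_e·A·C_max)²).
n_e·A·C_max = 0.42 × 110 × 0.025 = 1.155 kg/m.
D = 20²/(4π × 370 × 1.155²) = 0.0645 m²/day.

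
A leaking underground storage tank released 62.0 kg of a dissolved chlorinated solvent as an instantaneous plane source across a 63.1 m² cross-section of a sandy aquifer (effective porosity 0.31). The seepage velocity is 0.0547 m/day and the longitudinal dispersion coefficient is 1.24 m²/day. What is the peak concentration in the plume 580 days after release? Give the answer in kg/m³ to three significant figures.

The peak of an instantaneous 1D plume sits at x = vt; there the Gaussian factor is 1 and C_max = M/(n_e·A·√(4πDt)), where n_e·A is the pore area the mass is dissolved in.
√(4πDt) = √(4π × 1.24 × 580) = 95.07 m, so C_max = 62.0/(0.31 × 63.1 × 95.07) = 0.0333 kg/m³.

0.0333 kg/m³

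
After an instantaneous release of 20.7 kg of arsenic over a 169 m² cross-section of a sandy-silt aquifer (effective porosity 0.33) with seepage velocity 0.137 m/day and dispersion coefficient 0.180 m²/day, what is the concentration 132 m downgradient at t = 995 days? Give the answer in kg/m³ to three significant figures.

0.00762 kg/m³

For an instantaneous plane source, C(x,t) = M/(n_e·A·√(4πDt)) · exp(−(x−vt)²/(4Dt)), with n_e·A the pore (flow) area.
Plume center vt = 0.137 × 995 = 136.315 m, so the well at 132 m is 4.315 m upgradient of the peak.
√(4πDt) = 47.44 m, giving peak height M/(n_e·A·√(4πDt)) = 20.7/(0.33 × 169 × 47.44) = 0.007824 kg/m³.
(x−vt)²/(4Dt) = (-4.315)²/(4 × 0.180 × 995) = 0.02599; exp(−0.02599) = 0.9743.
C = 0.007824 × 0.9743 = 0.00762 kg/m³.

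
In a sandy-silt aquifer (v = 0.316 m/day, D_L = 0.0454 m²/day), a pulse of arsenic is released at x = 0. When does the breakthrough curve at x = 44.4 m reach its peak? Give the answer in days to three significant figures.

For the 1D instantaneous-source solution, setting ∂C/∂t = 0 at fixed x gives v²t² + 2Dt − x² = 0, so t = (√(D² + v²x²) − D)/v².
√(D² + v²x²) = √(0.0454² + 0.316² × 44.4²) = 14.03; v² = 0.099856.
t = (14.03 − 0.0454)/0.099856 = 140 days (vs. the pure-advection estimate x/v = 141 d).

140 days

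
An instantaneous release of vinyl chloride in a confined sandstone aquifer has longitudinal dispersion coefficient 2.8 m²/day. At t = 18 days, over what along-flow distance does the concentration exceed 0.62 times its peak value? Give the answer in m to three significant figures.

19.6 m

The plume is Gaussian with σ = √(2Dt) = √(2 × 2.8 × 18) = 10.04 m.
C/C_peak = exp(−Δx²/(2σ²)) = 0.62 ⇒ Δx = σ·√(−2 ln 0.62) = 10.04 × 0.9778 = 9.817 m.
Width = 2Δx = 19.6 m.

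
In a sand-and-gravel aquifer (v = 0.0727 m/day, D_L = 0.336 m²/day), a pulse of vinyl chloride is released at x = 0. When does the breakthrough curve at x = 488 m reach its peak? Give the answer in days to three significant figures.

For the 1D instantaneous-source solution, setting ∂C/∂t = 0 at fixed x gives v²t² + 2Dt − x² = 0, so t = (√(D² + v²x²) − D)/v².
√(D² + v²x²) = √(0.336² + 0.0727² × 488²) = 35.48; v² = 0.00528529.
t = (35.48 − 0.336)/0.00528529 = 6650 days (vs. the pure-advection estimate x/v = 6710 d).

6650 days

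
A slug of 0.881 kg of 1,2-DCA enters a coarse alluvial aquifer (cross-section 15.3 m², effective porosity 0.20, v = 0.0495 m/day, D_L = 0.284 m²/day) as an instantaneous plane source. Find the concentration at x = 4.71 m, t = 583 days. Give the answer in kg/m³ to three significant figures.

For an instantaneous plane source, C(x,t) = M/(n_e·A·√(4πDt)) · exp(−(x−vt)²/(4Dt)), with n_e·A the pore (flow) area.
Plume center vt = 0.0495 × 583 = 28.8585 m, so the well at 4.71 m is 24.1485 m upgradient of the peak.
√(4πDt) = 45.61 m, giving peak height M/(n_e·A·√(4πDt)) = 0.881/(0.20 × 15.3 × 45.61) = 0.006312 kg/m³.
(x−vt)²/(4Dt) = (-24.1485)²/(4 × 0.284 × 583) = 0.8805; exp(−0.8805) = 0.4146.
C = 0.006312 × 0.4146 = 0.00262 kg/m³.

0.00262 kg/m³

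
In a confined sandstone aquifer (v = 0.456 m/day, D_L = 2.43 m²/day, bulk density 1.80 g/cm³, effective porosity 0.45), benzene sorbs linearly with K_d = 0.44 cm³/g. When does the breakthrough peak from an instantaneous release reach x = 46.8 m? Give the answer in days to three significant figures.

Retardation factor R = 1 + ρ_b·K_d/n = 1 + 1.80 × 0.44/0.45 = 2.760.
Sorption retards both mechanisms: v_R = v/R = 0.1652 m/day, D_R = D/R = 0.8804 m²/day.
Peak time from v_R²t² + 2D_R t − x² = 0: t = (√(D_R² + v_R²x²) − D_R)/v_R².
√(D_R² + v_R²x²) = √(0.8804² + 0.1652² × 46.8²) = 7.781; v_R² = 0.02729.
t = (7.781 − 0.8804)/0.02729 = 253 days.

253 days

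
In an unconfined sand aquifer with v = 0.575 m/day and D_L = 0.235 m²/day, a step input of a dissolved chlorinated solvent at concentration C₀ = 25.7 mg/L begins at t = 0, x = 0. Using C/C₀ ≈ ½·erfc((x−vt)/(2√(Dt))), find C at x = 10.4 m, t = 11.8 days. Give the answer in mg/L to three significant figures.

For a continuous step input, C/C₀ ≈ ½·erfc((x−vt)/(2√(Dt))).
vt = 0.575 × 11.8 = 6.785 m and 2√(Dt) = 2√(0.235 × 11.8) = 3.330 m.
Argument (x−vt)/(2√(Dt)) = (10.4 − 6.785)/3.330 = 1.086; ½·erfc(1.086) = 0.06229.
C = 25.7 × 0.06229 = 1.60 mg/L.

1.60 mg/L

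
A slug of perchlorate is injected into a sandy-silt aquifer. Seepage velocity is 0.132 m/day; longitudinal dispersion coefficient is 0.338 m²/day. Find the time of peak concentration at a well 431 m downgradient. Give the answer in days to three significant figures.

3250 days

For the 1D instantaneous-source solution, setting ∂C/∂t = 0 at fixed x gives v²t² + 2Dt − x² = 0, so t = (√(D² + v²x²) − D)/v².
√(D² + v²x²) = √(0.338² + 0.132² × 431²) = 56.89; v² = 0.017424.
t = (56.89 − 0.338)/0.017424 = 3250 days (vs. the pure-advection estimate x/v = 3270 d).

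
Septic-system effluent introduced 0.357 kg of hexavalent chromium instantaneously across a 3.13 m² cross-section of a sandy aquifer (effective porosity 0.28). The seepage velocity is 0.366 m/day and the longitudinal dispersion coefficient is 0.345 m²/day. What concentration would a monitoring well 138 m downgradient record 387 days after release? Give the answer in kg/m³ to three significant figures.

0.00970 kg/m³

For an instantaneous plane source, C(x,t) = M/(n_e·A·√(4πDt)) · exp(−(x−vt)²/(4Dt)), with n_e·A the pore (flow) area.
Plume center vt = 0.366 × 387 = 141.642 m, so the well at 138 m is 3.642 m upgradient of the peak.
√(4πDt) = 40.96 m, giving peak height M/(n_e·A·√(4πDt)) = 0.357/(0.28 × 3.13 × 40.96) = 0.009945 kg/m³.
(x−vt)²/(4Dt) = (-3.642)²/(4 × 0.345 × 387) = 0.02484; exp(−0.02484) = 0.9755.
C = 0.009945 × 0.9755 = 0.00970 kg/m³.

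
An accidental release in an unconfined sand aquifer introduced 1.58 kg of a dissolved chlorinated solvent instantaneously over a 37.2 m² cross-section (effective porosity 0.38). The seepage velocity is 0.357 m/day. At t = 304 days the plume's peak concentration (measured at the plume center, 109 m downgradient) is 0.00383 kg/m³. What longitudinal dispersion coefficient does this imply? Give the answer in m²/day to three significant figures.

0.223 m²/day

At the plume center C_max = M/(n_e·A·√(4πDt)), so D = M²/(4πt·(n_e·A·C_max)²).
n_e·A·C_max = 0.38 × 37.2 × 0.00383 = 0.05414 kg/m.
D = 1.58²/(4π × 304 × 0.05414²) = 0.223 m²/day.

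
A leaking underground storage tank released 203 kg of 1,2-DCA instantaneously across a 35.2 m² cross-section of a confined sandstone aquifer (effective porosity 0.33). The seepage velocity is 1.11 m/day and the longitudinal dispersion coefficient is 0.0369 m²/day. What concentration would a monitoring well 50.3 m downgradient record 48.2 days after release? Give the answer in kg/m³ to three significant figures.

For an instantaneous plane source, C(x,t) = M/(n_e·A·√(4πDt)) · exp(−(x−vt)²/(4Dt)), with n_e·A the pore (flow) area.
Plume center vt = 1.11 × 48.2 = 53.502 m, so the well at 50.3 m is 3.202 m upgradient of the peak.
√(4πDt) = 4.728 m, giving peak height M/(n_e·A·√(4πDt)) = 203/(0.33 × 35.2 × 4.728) = 3.696 kg/m³.
(x−vt)²/(4Dt) = (-3.202)²/(4 × 0.0369 × 48.2) = 1.441; exp(−1.441) = 0.2367.
C = 3.696 × 0.2367 = 0.875 kg/m³.

0.875 kg/m³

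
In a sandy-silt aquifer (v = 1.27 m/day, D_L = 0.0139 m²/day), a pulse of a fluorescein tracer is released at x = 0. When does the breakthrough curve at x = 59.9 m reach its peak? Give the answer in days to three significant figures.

For the 1D instantaneous-source solution, setting ∂C/∂t = 0 at fixed x gives v²t² + 2Dt − x² = 0, so t = (√(D² + v²x²) − D)/v².
√(D² + v²x²) = √(0.0139² + 1.27² × 59.9²) = 76.07; v² = 1.6129.
t = (76.07 − 0.0139)/1.6129 = 47.2 days (vs. the pure-advection estimate x/v = 47.2 d).

47.2 days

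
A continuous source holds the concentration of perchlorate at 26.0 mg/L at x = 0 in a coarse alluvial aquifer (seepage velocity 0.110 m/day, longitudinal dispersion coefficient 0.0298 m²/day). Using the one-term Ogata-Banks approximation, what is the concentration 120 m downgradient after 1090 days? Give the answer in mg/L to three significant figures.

12.9 mg/L

For a continuous step input, C/C₀ ≈ ½·erfc((x−vt)/(2√(Dt))).
vt = 0.110 × 1090 = 119.9 m and 2√(Dt) = 2√(0.0298 × 1090) = 11.40 m.
Argument (x−vt)/(2√(Dt)) = (120 − 119.9)/11.40 = 0.008772; ½·erfc(0.008772) = 0.4951.
C = 26.0 × 0.4951 = 12.9 mg/L.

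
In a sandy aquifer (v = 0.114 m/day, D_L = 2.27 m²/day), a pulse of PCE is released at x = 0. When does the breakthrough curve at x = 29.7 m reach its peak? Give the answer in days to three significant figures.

For the 1D instantaneous-source solution, setting ∂C/∂t = 0 at fixed x gives v²t² + 2Dt − x² = 0, so t = (√(D² + v²x²) − D)/v².
√(D² + v²x²) = √(2.27² + 0.114² × 29.7²) = 4.076; v² = 0.012996.
t = (4.076 − 2.27)/0.012996 = 139 days (vs. the pure-advection estimate x/v = 261 d).

139 days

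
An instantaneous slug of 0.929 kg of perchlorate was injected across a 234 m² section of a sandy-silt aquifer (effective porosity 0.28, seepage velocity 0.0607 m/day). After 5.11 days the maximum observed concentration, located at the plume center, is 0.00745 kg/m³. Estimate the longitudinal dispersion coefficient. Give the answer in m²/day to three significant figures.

At the plume center C_max = M/(n_e·A·√(4πDt)), so D = M²/(4πt·(n_e·A·C_max)²).
n_e·A·C_max = 0.28 × 234 × 0.00745 = 0.4881 kg/m.
D = 0.929²/(4π × 5.11 × 0.4881²) = 0.0564 m²/day.

0.0564 m²/day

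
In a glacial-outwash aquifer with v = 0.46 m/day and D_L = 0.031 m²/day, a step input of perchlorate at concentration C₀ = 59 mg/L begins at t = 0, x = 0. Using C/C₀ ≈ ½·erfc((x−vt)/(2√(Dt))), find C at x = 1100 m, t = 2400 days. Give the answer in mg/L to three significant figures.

For a continuous step input, C/C₀ ≈ ½·erfc((x−vt)/(2√(Dt))).
vt = 0.46 × 2400 = 1104 m and 2√(Dt) = 2√(0.031 × 2400) = 17.25 m.
Argument (x−vt)/(2√(Dt)) = (1100 − 1104)/17.25 = -0.2319; ½·erfc(-0.2319) = 0.6285.
C = 59 × 0.6285 = 37.1 mg/L.

37.1 mg/L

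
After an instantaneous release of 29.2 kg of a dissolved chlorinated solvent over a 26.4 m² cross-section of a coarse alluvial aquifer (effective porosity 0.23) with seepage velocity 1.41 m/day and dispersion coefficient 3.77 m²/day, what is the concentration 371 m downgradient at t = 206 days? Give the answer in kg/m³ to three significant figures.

0.00603 kg/m³

For an instantaneous plane source, C(x,t) = M/(n_e·A·√(4πDt)) · exp(−(x−vt)²/(4Dt)), with n_e·A the pore (flow) area.
Plume center vt = 1.41 × 206 = 290.46 m, so the well at 371 m is 80.54 m downgradient of the peak.
√(4πDt) = 98.79 m, giving peak height M/(n_e·A·√(4πDt)) = 29.2/(0.23 × 26.4 × 98.79) = 0.04868 kg/m³.
(x−vt)²/(4Dt) = (80.54)²/(4 × 3.77 × 206) = 2.088; exp(−2.088) = 0.1239.
C = 0.04868 × 0.1239 = 0.00603 kg/m³.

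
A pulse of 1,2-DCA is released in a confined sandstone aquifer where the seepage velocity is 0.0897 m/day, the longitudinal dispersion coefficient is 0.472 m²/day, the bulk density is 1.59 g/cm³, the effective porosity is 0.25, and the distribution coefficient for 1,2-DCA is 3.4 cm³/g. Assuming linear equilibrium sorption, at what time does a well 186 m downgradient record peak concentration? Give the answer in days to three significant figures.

Retardation factor R = 1 + ρ_b·K_d/n = 1 + 1.59 × 3.4/0.25 = 22.62.
Sorption retards both mechanisms: v_R = v/R = 0.003966 m/day, D_R = D/R = 0.02087 m²/day.
Peak time from v_R²t² + 2D_R t − x² = 0: t = (√(D_R² + v_R²x²) − D_R)/v_R².
√(D_R² + v_R²x²) = √(0.02087² + 0.003966² × 186²) = 0.7380; v_R² = 1.573e-05.
t = (0.7380 − 0.02087)/1.573e-05 = 45600 days.

45600 days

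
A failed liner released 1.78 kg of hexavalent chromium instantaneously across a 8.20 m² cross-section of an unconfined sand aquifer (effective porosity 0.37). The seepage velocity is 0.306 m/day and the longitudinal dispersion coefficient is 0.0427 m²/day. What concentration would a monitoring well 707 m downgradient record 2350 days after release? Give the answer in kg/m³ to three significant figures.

For an instantaneous plane source, C(x,t) = M/(n_e·A·√(4πDt)) · exp(−(x−vt)²/(4Dt)), with n_e·A the pore (flow) area.
Plume center vt = 0.306 × 2350 = 719.1 m, so the well at 707 m is 12.1 m upgradient of the peak.
√(4πDt) = 35.51 m, giving peak height M/(n_e·A·√(4πDt)) = 1.78/(0.37 × 8.20 × 35.51) = 0.01652 kg/m³.
(x−vt)²/(4Dt) = (-12.1)²/(4 × 0.0427 × 2350) = 0.3648; exp(−0.3648) = 0.6943.
C = 0.01652 × 0.6943 = 0.0115 kg/m³.

0.0115 kg/m³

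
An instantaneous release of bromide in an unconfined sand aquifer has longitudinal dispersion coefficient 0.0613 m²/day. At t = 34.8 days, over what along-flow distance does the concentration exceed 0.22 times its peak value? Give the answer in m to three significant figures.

7.19 m

The plume is Gaussian with σ = √(2Dt) = √(2 × 0.0613 × 34.8) = 2.066 m.
C/C_peak = exp(−Δx²/(2σ²)) = 0.22 ⇒ Δx = σ·√(−2 ln 0.22) = 2.066 × 1.740 = 3.595 m.
Width = 2Δx = 7.19 m.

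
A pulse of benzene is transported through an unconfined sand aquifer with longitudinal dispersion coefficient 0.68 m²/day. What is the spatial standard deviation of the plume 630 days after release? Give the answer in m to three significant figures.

29.3 m

Dispersive spreading gives a Gaussian with σ² = 2Dt; advection only shifts the center.
σ = √(2 × 0.68 × 630) = 29.3 m.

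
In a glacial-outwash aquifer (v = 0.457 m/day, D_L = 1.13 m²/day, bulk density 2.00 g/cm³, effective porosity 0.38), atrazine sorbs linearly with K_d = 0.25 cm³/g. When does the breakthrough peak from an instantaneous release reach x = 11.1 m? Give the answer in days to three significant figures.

45.1 days

Retardation factor R = 1 + ρ_b·K_d/n = 1 + 2.00 × 0.25/0.38 = 2.316.
Sorption retards both mechanisms: v_R = v/R = 0.1973 m/day, D_R = D/R = 0.4879 m²/day.
Peak time from v_R²t² + 2D_R t − x² = 0: t = (√(D_R² + v_R²x²) − D_R)/v_R².
√(D_R² + v_R²x²) = √(0.4879² + 0.1973² × 11.1²) = 2.244; v_R² = 0.03893.
t = (2.244 − 0.4879)/0.03893 = 45.1 days.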